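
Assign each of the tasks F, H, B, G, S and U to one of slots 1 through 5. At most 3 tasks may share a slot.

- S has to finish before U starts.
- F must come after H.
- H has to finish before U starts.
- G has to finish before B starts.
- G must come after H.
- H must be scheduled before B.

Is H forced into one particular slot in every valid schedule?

H can be 1 (e.g. B -> 3; U -> 2; S -> 1; G -> 2; H -> 1; F -> 2) or 2 (e.g. S=1, F=3, U=3, H=2, G=3, B=4).

No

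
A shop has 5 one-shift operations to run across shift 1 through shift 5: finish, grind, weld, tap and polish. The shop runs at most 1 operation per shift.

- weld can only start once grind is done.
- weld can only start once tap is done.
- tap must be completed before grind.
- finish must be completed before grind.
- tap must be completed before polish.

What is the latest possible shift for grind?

Precedence pushes grind to at least shift 2; downstream work caps grind at shift 4.
grind at shift 4 is achievable: finish in shift 2; tap in shift 1; grind in shift 4; polish in shift 3; weld in shift 5.

shift 4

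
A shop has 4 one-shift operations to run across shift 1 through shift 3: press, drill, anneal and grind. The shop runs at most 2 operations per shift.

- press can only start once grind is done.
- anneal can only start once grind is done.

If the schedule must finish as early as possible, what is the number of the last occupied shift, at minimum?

The precedence chain requires at least 2 distinct shifts.
With at most 2 per shift and 4 operations, at least 2 shifts are needed.
2 works (last occupied shift: shift 2): for example grind=shift 1; anneal=shift 2; press=shift 2; drill=shift 1.

2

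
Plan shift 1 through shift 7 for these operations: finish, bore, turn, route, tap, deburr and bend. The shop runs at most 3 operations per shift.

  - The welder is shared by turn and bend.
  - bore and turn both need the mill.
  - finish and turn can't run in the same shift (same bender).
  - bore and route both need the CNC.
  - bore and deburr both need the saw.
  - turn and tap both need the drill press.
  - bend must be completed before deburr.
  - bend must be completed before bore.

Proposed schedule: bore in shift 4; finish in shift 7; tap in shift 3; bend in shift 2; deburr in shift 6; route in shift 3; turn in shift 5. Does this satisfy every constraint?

Yes

finish and turn can't run in the same shift (same bender) — holds.
bore and route both need the CNC — holds.
The welder is shared by turn and bend — holds.
bend must be completed before bore — holds.
bore and deburr both need the saw — holds.
bore and turn both need the mill — holds.
turn and tap both need the drill press — holds.
bend must be completed before deburr — holds.
The shop runs at most 3 operations per shift — holds.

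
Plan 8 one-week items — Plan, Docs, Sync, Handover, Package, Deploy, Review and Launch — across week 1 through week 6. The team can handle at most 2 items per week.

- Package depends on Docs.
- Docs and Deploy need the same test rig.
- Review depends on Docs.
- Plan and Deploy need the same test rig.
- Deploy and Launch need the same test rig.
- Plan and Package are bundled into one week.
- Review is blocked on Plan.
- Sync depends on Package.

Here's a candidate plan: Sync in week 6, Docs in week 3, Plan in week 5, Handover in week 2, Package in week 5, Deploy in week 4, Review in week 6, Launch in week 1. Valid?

Yes

Package depends on Docs — holds.
Plan and Package are bundled into one week — holds.
Review depends on Docs — holds.
Plan and Deploy need the same test rig — holds.
The team can handle at most 2 items per week — holds.
Docs and Deploy need the same test rig — holds.
Review is blocked on Plan — holds.
Deploy and Launch need the same test rig — holds.
Sync depends on Package — holds.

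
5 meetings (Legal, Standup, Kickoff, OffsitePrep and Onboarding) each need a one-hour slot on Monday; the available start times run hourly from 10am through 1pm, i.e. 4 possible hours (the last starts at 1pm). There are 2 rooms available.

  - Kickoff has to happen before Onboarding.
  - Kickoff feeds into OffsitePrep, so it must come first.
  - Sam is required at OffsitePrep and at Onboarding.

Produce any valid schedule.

Standup=11am; Legal=10am; Onboarding=12pm; Kickoff=10am; OffsitePrep=11am

Checking: Kickoff(10am) before OffsitePrep(11am); Kickoff(10am) before Onboarding(12pm); OffsitePrep(11am) != Onboarding(12pm); max 2 per hour (cap 2).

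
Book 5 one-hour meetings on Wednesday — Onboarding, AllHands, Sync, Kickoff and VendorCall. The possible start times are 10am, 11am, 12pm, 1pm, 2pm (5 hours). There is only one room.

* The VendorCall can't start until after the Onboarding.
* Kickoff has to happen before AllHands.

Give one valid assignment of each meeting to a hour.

Onboarding -> 10am; VendorCall -> 1pm; Kickoff -> 11am; Sync -> 2pm; AllHands -> 12pm

Checking: Kickoff(11am) before AllHands(12pm); Onboarding(10am) before VendorCall(1pm); max 1 per hour (cap 1).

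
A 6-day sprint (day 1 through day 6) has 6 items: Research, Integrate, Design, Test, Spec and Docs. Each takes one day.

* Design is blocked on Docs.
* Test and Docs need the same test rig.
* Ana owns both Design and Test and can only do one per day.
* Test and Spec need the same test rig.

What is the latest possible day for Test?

day 6

Test at day 6 is achievable: Docs=day 1; Integrate=day 1; Spec=day 1; Design=day 2; Research=day 1; Test=day 6.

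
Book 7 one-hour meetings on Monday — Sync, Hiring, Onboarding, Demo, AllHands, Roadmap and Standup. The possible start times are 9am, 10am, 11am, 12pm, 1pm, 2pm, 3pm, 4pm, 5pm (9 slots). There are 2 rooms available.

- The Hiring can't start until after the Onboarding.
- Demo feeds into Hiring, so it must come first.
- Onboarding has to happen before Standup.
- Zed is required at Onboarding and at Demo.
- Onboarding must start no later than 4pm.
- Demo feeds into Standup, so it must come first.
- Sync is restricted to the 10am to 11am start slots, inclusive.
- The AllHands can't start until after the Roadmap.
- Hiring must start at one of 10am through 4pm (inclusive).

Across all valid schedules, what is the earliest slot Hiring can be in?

Hiring is available from 10am; Hiring's own window allows nothing later than 4pm.
Hiring at 11am is achievable: Roadmap -> 9am; Demo -> 10am; Sync -> 10am; Standup -> 11am; AllHands -> 12pm; Onboarding -> 9am; Hiring -> 11am.
Nothing earlier works — the conflict and capacity constraints rule out every slot before 11am.

11am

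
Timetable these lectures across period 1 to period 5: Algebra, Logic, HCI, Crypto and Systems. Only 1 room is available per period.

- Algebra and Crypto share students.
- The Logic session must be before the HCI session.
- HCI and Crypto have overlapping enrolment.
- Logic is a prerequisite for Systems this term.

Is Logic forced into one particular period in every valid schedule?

No

Logic can be period 1 (e.g. Systems in period 3; Logic in period 1; Algebra in period 4; HCI in period 2; Crypto in period 5) or period 2 (e.g. Systems=period 4, Logic=period 2, HCI=period 3, Algebra=period 1, Crypto=period 5).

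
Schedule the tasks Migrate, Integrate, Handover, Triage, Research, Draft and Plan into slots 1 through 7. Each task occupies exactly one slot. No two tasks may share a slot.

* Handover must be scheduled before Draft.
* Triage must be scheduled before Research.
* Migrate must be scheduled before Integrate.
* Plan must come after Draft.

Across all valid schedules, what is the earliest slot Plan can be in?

Precedence pushes Plan to at least 3.
Plan at 3 is achievable: Draft in 2, Migrate in 4, Triage in 6, Research in 7, Handover in 1, Integrate in 5, Plan in 3.

3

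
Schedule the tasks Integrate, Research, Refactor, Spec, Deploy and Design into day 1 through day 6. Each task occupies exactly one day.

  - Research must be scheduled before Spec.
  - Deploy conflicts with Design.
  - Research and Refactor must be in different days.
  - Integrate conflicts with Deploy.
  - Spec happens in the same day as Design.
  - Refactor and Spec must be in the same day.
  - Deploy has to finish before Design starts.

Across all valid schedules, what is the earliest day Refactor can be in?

Refactor must be in the same day as Spec, which can't be before day 2, so Refactor is at least day 2.
Refactor at day 2 is achievable: Integrate -> day 2, Refactor -> day 2, Design -> day 2, Deploy -> day 1, Research -> day 1, Spec -> day 2.

day 2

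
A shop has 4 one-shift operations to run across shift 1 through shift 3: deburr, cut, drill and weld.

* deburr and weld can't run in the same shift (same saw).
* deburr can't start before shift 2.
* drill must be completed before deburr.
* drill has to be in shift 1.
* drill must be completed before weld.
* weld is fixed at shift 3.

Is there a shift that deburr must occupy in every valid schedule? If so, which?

deburr's window is shift 2–shift 3.
weld is fixed at shift 3, and deburr can't share a shift with weld.
So deburr must be shift 2.

shift 2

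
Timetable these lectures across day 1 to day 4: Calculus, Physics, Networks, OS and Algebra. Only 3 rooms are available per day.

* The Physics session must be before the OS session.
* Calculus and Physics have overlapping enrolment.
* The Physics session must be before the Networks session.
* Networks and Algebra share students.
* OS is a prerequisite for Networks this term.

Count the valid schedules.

Splitting on Calculus: it can be day 1 (3), day 2 (9), day 3 (12), day 4 (12). Listing each branch's schedules as (Physics, Networks, OS, Algebra) by day number:
Calculus=day 1: (2,4,3,1) (2,4,3,2) (2,4,3,3) — 3.
Calculus=day 2: (1,3,2,1) (1,3,2,2) (1,3,2,4) (1,4,2,1) (1,4,2,2) (1,4,2,3) (1,4,3,1) (1,4,3,2) (1,4,3,3) — 9.
Calculus=day 3: (1,3,2,1) (1,3,2,2) (1,3,2,4) (1,4,2,1) (1,4,2,2) (1,4,2,3) (1,4,3,1) (1,4,3,2) (1,4,3,3) (2,4,3,1) (2,4,3,2) (2,4,3,3) — 12.
Calculus=day 4: (1,3,2,1) (1,3,2,2) (1,3,2,4) (1,4,2,1) (1,4,2,2) (1,4,2,3) (1,4,3,1) (1,4,3,2) (1,4,3,3) (2,4,3,1) (2,4,3,2) (2,4,3,3) — 12.
Summing: 3 + 9 + 12 + 12 = 36.

36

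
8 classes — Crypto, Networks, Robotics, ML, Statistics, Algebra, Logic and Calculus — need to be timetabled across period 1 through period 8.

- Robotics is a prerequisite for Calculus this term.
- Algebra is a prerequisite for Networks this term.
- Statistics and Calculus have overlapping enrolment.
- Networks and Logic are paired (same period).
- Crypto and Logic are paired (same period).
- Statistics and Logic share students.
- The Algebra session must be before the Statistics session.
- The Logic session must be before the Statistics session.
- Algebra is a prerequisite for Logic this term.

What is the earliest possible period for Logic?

Precedence pushes Logic to at least period 2; downstream work caps Logic at period 7.
Logic at period 2 is achievable: Robotics -> period 1; ML -> period 1; Logic -> period 2; Calculus -> period 2; Algebra -> period 1; Networks -> period 2; Statistics -> period 3; Crypto -> period 2.

period 2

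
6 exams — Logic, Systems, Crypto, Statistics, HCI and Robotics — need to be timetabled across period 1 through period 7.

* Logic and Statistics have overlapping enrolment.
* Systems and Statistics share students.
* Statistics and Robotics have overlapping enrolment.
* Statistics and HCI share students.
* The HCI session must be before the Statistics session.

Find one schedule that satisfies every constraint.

Robotics -> period 1, HCI -> period 1, Logic -> period 1, Statistics -> period 2, Crypto -> period 1, Systems -> period 1

Checking: HCI(period 1) before Statistics(period 2); Statistics(period 2) != HCI(period 1); Systems(period 1) != Statistics(period 2); Logic(period 1) != Statistics(period 2); Statistics(period 2) != Robotics(period 1).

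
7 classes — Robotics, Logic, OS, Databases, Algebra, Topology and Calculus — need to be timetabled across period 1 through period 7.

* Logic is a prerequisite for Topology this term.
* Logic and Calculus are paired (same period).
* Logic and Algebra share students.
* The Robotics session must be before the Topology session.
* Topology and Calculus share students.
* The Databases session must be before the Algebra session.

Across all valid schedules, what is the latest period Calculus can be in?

period 6

Calculus must be in the same period as Logic, which can't be after period 6, so Calculus is at most period 6.
Calculus at period 6 is achievable: OS in period 1, Algebra in period 2, Calculus in period 6, Databases in period 1, Logic in period 6, Topology in period 7, Robotics in period 1.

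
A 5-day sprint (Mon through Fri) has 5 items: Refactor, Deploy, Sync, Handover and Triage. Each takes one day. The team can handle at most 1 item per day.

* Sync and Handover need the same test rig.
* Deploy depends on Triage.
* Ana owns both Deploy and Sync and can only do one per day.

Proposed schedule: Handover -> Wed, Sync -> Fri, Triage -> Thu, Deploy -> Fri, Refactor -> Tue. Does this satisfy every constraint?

No. Ana owns both Deploy and Sync and can only do one per day is not satisfied.

Deploy depends on Triage — holds.
Ana owns both Deploy and Sync and can only do one per day — violated.
Sync and Handover need the same test rig — holds.
The team can handle at most 1 item per day — violated.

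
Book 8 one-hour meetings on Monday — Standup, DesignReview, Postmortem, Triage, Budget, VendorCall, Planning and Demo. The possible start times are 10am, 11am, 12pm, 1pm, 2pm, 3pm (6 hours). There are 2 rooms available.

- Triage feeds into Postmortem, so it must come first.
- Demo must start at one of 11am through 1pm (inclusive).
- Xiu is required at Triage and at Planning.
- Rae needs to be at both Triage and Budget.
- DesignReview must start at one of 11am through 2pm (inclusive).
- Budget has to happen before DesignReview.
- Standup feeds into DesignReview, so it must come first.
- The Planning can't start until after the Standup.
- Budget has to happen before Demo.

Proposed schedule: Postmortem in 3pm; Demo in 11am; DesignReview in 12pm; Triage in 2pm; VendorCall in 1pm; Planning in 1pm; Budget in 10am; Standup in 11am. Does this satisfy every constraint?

Budget has to happen before Demo — holds.
There are 2 rooms available — holds.
Rae needs to be at both Triage and Budget — holds.
Xiu is required at Triage and at Planning — holds.
Demo must start at one of 11am through 1pm (inclusive) — holds.
Budget has to happen before DesignReview — holds.
The Planning can't start until after the Standup — holds.
DesignReview must start at one of 11am through 2pm (inclusive) — holds.
Standup feeds into DesignReview, so it must come first — holds.
Triage feeds into Postmortem, so it must come first — holds.

Yes, all constraints hold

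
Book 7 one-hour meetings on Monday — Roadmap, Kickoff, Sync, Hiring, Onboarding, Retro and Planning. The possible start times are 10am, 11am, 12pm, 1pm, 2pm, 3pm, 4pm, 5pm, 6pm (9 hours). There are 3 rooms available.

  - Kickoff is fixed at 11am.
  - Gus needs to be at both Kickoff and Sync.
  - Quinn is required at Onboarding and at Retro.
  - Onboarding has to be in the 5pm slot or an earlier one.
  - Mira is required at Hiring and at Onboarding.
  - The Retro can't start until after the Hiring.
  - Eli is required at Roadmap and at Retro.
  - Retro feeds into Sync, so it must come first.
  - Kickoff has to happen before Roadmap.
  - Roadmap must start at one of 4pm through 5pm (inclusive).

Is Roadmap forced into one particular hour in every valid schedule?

No

Roadmap can be 4pm (e.g. Roadmap=4pm; Retro=12pm; Planning=10am; Sync=1pm; Hiring=11am; Kickoff=11am; Onboarding=10am) or 5pm (e.g. Retro=12pm; Sync=1pm; Kickoff=11am; Hiring=11am; Planning=10am; Onboarding=10am; Roadmap=5pm).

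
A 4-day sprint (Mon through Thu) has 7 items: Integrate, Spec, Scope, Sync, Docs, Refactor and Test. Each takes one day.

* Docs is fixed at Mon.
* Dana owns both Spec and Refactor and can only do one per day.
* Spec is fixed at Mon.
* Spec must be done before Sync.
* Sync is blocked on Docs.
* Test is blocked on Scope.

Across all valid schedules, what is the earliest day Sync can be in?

Tue

Precedence pushes Sync to at least Tue.
Sync at Tue is achievable: Docs in Mon; Scope in Mon; Spec in Mon; Sync in Tue; Refactor in Tue; Integrate in Mon; Test in Tue.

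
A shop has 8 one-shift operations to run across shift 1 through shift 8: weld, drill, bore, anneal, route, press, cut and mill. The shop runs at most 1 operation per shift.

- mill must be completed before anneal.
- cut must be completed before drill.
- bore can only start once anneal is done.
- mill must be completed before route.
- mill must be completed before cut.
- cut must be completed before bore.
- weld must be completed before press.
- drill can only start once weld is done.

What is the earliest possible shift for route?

Precedence pushes route to at least shift 2.
route at shift 2 is achievable: weld -> shift 4; mill -> shift 1; press -> shift 8; drill -> shift 5; cut -> shift 3; bore -> shift 7; anneal -> shift 6; route -> shift 2.

shift 2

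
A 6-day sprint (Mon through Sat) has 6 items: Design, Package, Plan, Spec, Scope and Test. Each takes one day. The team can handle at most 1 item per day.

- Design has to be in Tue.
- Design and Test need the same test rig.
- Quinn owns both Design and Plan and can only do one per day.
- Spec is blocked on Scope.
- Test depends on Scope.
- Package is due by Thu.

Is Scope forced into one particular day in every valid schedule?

Scope can be Mon (e.g. Test=Fri, Spec=Thu, Scope=Mon, Package=Wed, Design=Tue, Plan=Sat) or Wed (e.g. Design -> Tue, Package -> Mon, Scope -> Wed, Plan -> Sat, Spec -> Thu, Test -> Fri).

No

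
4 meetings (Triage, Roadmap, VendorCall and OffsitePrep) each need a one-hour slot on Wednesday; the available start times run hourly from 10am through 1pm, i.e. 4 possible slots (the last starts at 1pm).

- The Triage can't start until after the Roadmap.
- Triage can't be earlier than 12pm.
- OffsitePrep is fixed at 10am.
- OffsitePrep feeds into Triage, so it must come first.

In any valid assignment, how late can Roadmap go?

12pm

Downstream work caps Roadmap at 12pm.
Roadmap at 12pm is achievable: OffsitePrep in 10am, Triage in 1pm, Roadmap in 12pm, VendorCall in 10am.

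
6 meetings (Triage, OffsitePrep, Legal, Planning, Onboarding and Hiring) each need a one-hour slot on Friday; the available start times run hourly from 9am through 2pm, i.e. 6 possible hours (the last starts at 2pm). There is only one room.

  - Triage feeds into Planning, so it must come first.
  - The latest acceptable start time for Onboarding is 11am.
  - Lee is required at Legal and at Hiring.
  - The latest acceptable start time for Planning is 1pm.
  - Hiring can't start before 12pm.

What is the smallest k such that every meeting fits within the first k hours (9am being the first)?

The precedence chain requires at least 2 distinct hours.
With at most 1 per hour and 6 meetings, at least 6 hours are needed.
Hiring can't be placed before 12pm — that is hour 4 counting from 9am — so the schedule must run through at least 4 hours.
6 works (last occupied hour: 2pm): for example Planning -> 11am; Legal -> 2pm; Hiring -> 12pm; Triage -> 10am; Onboarding -> 9am; OffsitePrep -> 1pm.

6 hours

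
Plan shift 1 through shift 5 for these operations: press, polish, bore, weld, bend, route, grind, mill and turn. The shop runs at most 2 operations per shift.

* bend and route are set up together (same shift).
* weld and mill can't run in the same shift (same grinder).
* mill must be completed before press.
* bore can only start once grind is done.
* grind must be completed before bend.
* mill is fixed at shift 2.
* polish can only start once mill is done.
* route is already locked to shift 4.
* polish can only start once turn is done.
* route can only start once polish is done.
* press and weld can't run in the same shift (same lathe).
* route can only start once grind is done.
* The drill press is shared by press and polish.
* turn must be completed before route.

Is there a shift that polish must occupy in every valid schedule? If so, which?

shift 3

mill is fixed at shift 2 and must come before polish, so polish is at least shift 3.
route is fixed at shift 4 and must come after polish, so polish is at most shift 3.
So polish must be shift 3.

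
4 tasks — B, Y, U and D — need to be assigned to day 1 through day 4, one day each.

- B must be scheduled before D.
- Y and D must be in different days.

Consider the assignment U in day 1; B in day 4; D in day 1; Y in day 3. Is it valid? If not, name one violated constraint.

Y and D must be in different days — holds.
B must be scheduled before D — violated.

Invalid. B must be scheduled before D.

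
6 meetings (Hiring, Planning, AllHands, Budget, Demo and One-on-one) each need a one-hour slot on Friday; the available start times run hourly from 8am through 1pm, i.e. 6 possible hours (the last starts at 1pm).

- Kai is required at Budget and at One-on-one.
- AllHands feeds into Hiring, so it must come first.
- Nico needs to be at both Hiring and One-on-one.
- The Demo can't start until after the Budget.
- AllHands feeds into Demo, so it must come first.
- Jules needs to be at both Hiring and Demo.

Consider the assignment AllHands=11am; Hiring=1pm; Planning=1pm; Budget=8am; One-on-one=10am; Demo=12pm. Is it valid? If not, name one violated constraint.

Valid

The Demo can't start until after the Budget — holds.
Nico needs to be at both Hiring and One-on-one — holds.
AllHands feeds into Hiring, so it must come first — holds.
AllHands feeds into Demo, so it must come first — holds.
Jules needs to be at both Hiring and Demo — holds.
Kai is required at Budget and at One-on-one — holds.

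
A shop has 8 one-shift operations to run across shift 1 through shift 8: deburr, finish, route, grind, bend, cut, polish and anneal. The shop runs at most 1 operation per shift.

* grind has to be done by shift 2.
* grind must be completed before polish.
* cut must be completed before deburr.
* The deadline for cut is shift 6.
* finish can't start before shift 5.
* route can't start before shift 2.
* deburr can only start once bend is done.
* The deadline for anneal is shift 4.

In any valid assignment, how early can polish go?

shift 2

Precedence pushes polish to at least shift 2.
polish at shift 2 is achievable: polish=shift 2; anneal=shift 3; cut=shift 4; grind=shift 1; finish=shift 5; route=shift 6; deburr=shift 8; bend=shift 7.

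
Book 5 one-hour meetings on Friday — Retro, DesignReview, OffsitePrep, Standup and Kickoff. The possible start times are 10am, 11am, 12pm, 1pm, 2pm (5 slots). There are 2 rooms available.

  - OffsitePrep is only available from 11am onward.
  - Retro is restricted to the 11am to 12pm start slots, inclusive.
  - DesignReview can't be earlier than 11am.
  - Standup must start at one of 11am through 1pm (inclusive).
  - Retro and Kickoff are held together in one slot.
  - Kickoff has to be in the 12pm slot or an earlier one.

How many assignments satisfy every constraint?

32

Splitting on Retro: it can be 11am (16), 12pm (16). Listing each branch's schedules as (DesignReview, OffsitePrep, Standup, Kickoff):
Retro=11am: (12pm,12pm,1pm,11am) (12pm,1pm,12pm,11am) (12pm,1pm,1pm,11am) (12pm,2pm,12pm,11am) (12pm,2pm,1pm,11am) (1pm,12pm,12pm,11am) (1pm,12pm,1pm,11am) (1pm,1pm,12pm,11am) (1pm,2pm,12pm,11am) (1pm,2pm,1pm,11am) (2pm,12pm,12pm,11am) (2pm,12pm,1pm,11am) (2pm,1pm,12pm,11am) (2pm,1pm,1pm,11am) (2pm,2pm,12pm,11am) (2pm,2pm,1pm,11am) — 16.
Retro=12pm: (11am,11am,1pm,12pm) (11am,1pm,11am,12pm) (11am,1pm,1pm,12pm) (11am,2pm,11am,12pm) (11am,2pm,1pm,12pm) (1pm,11am,11am,12pm) (1pm,11am,1pm,12pm) (1pm,1pm,11am,12pm) (1pm,2pm,11am,12pm) (1pm,2pm,1pm,12pm) (2pm,11am,11am,12pm) (2pm,11am,1pm,12pm) (2pm,1pm,11am,12pm) (2pm,1pm,1pm,12pm) (2pm,2pm,11am,12pm) (2pm,2pm,1pm,12pm) — 16.
Summing: 16 + 16 = 32.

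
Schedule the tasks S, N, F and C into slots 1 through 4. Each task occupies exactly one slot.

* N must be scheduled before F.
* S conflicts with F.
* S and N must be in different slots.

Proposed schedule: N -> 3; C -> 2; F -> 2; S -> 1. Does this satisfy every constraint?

N must be scheduled before F — violated.
S conflicts with F — holds.
S and N must be in different slots — holds.

No. N must be scheduled before F is not satisfied.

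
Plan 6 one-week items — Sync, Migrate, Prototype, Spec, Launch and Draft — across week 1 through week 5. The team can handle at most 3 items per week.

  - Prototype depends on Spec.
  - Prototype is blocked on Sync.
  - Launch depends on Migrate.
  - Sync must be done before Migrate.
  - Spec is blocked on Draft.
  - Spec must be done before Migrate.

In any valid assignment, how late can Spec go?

week 3

Precedence pushes Spec to at least week 2; downstream work caps Spec at week 3.
Spec at week 3 is achievable: Migrate=week 4, Spec=week 3, Draft=week 1, Sync=week 1, Prototype=week 4, Launch=week 5.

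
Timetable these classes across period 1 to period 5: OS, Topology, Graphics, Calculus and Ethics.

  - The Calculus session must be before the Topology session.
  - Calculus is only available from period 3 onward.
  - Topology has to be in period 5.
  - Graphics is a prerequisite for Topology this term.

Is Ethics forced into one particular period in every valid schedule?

No

Ethics can be period 1 (e.g. Calculus=period 3, Topology=period 5, Ethics=period 1, Graphics=period 1, OS=period 1) or period 2 (e.g. Graphics in period 1, Ethics in period 2, Calculus in period 3, OS in period 1, Topology in period 5).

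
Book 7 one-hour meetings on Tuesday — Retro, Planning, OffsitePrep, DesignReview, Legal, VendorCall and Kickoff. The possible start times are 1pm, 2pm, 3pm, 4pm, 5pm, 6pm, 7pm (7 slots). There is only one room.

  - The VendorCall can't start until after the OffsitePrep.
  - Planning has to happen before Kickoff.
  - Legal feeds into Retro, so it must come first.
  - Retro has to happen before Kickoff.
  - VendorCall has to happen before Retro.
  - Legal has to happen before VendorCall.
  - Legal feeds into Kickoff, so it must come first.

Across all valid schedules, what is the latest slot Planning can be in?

6pm

Downstream work caps Planning at 6pm.
Planning at 6pm is achievable: VendorCall -> 3pm; Legal -> 1pm; Planning -> 6pm; DesignReview -> 5pm; Kickoff -> 7pm; OffsitePrep -> 2pm; Retro -> 4pm.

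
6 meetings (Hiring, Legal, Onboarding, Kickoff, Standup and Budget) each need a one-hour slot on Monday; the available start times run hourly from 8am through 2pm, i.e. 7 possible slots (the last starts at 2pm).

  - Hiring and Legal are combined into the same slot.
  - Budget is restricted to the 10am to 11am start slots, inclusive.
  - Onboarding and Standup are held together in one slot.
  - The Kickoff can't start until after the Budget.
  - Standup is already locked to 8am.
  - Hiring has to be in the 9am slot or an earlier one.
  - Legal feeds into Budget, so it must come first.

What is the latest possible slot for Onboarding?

8am

Onboarding must be in the same slot as Standup, which can't be after 8am, so Onboarding is at most 8am.
Onboarding at 8am is achievable: Standup -> 8am; Onboarding -> 8am; Budget -> 10am; Kickoff -> 11am; Hiring -> 8am; Legal -> 8am.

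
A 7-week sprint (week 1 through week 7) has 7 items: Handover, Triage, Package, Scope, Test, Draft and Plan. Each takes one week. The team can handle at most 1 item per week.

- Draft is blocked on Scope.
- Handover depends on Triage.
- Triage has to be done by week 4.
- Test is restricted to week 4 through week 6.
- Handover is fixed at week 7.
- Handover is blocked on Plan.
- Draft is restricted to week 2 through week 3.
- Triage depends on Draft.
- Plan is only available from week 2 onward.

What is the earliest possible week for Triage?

week 3

Precedence pushes Triage to at least week 3; Triage's own window allows nothing later than week 4.
Triage at week 3 is achievable: Package in week 6, Triage in week 3, Scope in week 1, Draft in week 2, Handover in week 7, Test in week 4, Plan in week 5.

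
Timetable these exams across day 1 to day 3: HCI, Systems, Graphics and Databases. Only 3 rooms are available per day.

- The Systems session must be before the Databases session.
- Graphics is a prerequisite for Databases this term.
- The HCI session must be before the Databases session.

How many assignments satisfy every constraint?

9

Splitting on HCI: it can be day 1 (5), day 2 (4). Listing each branch's schedules as (Systems, Graphics, Databases) by day number:
HCI=day 1: (1,1,2) (1,1,3) (1,2,3) (2,1,3) (2,2,3) — 5.
HCI=day 2: (1,1,3) (1,2,3) (2,1,3) (2,2,3) — 4.
Summing: 5 + 4 = 9.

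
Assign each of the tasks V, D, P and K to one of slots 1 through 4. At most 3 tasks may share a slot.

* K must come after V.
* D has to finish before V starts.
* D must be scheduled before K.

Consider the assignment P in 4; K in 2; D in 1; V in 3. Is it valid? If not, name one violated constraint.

At most 3 tasks may share a slot — holds.
D must be scheduled before K — holds.
D has to finish before V starts — holds.
K must come after V — violated.

Invalid. K must come after V.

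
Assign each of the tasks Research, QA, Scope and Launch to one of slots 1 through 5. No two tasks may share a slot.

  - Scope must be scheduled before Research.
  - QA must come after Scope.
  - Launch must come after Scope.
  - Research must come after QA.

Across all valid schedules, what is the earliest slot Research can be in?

Precedence pushes Research to at least 3.
Research at 3 is achievable: Launch in 4; QA in 2; Scope in 1; Research in 3.

3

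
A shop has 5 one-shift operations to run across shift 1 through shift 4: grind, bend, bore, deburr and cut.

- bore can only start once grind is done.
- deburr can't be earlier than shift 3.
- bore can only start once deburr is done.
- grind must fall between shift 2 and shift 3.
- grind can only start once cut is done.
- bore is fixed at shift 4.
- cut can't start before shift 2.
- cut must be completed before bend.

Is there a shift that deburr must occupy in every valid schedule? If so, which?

Deburr is available from shift 3; downstream work caps deburr at shift 3.
So deburr is pinned to shift 3.

shift 3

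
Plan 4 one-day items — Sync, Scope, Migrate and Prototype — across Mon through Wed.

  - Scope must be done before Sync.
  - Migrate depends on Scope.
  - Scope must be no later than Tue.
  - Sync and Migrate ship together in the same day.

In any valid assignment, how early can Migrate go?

Tue

Precedence pushes Migrate to at least Tue.
Migrate at Tue is achievable: Migrate -> Tue; Scope -> Mon; Sync -> Tue; Prototype -> Mon.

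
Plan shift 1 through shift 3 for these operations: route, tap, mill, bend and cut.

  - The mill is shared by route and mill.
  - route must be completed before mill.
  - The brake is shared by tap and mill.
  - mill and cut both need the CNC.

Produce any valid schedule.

tap=shift 1, cut=shift 1, bend=shift 1, route=shift 1, mill=shift 2

Checking: route(shift 1) before mill(shift 2); route(shift 1) != mill(shift 2); tap(shift 1) != mill(shift 2); mill(shift 2) != cut(shift 1).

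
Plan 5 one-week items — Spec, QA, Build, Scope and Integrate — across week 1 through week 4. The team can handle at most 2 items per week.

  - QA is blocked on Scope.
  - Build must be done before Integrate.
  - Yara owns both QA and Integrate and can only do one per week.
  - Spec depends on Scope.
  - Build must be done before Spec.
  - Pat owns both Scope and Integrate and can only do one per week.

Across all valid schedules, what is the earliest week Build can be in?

Downstream work caps Build at week 3.
Build at week 1 is achievable: Spec=week 2; QA=week 2; Integrate=week 3; Build=week 1; Scope=week 1.

week 1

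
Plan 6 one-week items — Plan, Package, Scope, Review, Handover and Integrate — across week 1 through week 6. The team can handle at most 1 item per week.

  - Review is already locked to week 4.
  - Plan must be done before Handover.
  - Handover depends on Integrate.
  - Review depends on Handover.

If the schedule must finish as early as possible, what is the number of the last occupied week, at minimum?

week 6

The precedence chain requires at least 3 distinct weeks.
With at most 1 per week and 6 work items, at least 6 weeks are needed.
Review can't be placed before week 4, so the schedule must run through at least week 4.
6 works (last occupied week: week 6): for example Package=week 5, Integrate=week 2, Scope=week 6, Handover=week 3, Plan=week 1, Review=week 4.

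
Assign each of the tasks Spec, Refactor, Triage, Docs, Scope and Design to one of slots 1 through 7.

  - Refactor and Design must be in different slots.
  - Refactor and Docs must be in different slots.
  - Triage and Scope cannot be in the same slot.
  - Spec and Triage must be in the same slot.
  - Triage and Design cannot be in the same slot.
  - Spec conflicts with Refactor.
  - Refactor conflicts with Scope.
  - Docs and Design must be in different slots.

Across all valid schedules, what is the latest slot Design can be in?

7

Design at 7 is achievable: Docs=1; Refactor=2; Design=7; Spec=1; Scope=3; Triage=1.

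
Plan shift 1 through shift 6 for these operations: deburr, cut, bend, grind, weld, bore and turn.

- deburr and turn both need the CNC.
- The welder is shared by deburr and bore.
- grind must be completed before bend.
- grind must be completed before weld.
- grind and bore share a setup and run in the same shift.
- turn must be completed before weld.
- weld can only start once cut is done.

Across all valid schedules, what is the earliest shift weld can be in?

shift 2

Precedence pushes weld to at least shift 2.
weld at shift 2 is achievable: turn in shift 1, cut in shift 1, deburr in shift 2, bend in shift 2, weld in shift 2, grind in shift 1, bore in shift 1.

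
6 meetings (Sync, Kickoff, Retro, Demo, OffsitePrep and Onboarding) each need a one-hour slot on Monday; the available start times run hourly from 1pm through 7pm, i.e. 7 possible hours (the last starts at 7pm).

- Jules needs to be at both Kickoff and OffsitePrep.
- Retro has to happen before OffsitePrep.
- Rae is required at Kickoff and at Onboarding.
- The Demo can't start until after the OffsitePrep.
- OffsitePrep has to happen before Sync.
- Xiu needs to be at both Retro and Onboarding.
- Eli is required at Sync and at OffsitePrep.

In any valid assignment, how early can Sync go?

Precedence pushes Sync to at least 3pm.
Sync at 3pm is achievable: Kickoff in 1pm, Sync in 3pm, OffsitePrep in 2pm, Retro in 1pm, Onboarding in 2pm, Demo in 3pm.

3pm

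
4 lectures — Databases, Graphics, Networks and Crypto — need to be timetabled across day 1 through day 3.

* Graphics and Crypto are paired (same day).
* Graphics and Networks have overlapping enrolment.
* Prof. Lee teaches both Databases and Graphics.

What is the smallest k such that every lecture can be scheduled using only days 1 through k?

Could 1 day be enough, i.e. nothing placed later than day 1? No: Networks can't share with Graphics (day 1) → nothing is left.
So 1 day is not enough.
2 works (last occupied day: day 2): for example Databases -> day 1; Crypto -> day 2; Networks -> day 1; Graphics -> day 2.

2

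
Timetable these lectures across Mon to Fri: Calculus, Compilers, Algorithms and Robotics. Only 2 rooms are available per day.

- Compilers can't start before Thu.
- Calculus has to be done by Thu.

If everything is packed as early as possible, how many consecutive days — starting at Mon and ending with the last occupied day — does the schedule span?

4 days

With at most 2 per day and 4 lectures, at least 2 days are needed.
Compilers can't be placed before Thu — that is day 4 counting from Mon — so the schedule must run through at least 4 days.
4 works (last occupied day: Thu): for example Compilers -> Thu; Algorithms -> Mon; Robotics -> Tue; Calculus -> Mon.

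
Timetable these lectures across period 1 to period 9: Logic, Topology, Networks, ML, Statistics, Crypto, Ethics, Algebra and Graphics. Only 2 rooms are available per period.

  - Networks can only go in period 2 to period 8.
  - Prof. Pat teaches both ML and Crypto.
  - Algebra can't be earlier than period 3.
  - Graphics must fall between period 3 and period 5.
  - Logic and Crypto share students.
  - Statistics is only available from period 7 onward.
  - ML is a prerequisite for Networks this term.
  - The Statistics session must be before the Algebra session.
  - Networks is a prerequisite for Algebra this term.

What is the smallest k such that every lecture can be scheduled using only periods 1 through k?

8

The precedence chain requires at least 3 distinct periods.
With at most 2 per period and 9 lectures, at least 5 periods are needed.
Propagating the time windows through the other constraints, Algebra can't land before period 8, so the schedule must run through at least period 8.
8 works (last occupied period: period 8): for example Networks -> period 2; Graphics -> period 3; Ethics -> period 4; Topology -> period 2; Logic -> period 1; ML -> period 1; Crypto -> period 3; Algebra -> period 8; Statistics -> period 7.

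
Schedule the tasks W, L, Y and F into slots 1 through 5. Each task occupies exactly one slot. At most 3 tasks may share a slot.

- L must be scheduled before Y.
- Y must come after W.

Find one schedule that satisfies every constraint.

L -> 1, W -> 1, F -> 1, Y -> 2

Checking: W(1) before Y(2); L(1) before Y(2); max 3 per slot (cap 3).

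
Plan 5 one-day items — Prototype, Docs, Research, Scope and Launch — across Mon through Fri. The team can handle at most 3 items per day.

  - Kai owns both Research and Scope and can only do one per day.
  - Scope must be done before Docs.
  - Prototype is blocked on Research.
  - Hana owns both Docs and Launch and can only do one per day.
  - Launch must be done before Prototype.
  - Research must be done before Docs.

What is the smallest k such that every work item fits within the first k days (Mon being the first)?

The precedence chain requires at least 2 distinct days.
With at most 3 per day and 5 work items, at least 2 days are needed.
Could 2 days be enough, i.e. nothing placed later than Tue? No: Docs must come after Research (at Mon or later) → {Tue}; Research must come before Docs (at Tue or earlier) → {Mon}; Scope must come before Docs (at Tue or earlier) → {Mon}; Scope can't share with Research (Mon) → nothing is left.
So 2 days is not enough.
3 works (last occupied day: Wed): for example Research -> Mon; Prototype -> Tue; Scope -> Tue; Launch -> Mon; Docs -> Wed.

3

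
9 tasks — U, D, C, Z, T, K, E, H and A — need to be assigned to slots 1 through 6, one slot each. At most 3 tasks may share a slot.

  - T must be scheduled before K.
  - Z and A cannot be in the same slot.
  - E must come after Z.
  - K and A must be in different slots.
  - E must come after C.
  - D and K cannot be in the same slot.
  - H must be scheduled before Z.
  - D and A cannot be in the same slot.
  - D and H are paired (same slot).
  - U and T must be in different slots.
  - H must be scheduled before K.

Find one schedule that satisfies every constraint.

D in 1, K in 2, C in 2, U in 3, A in 3, T in 1, H in 1, E in 3, Z in 2

Checking: Z(2) before E(3); H(1) before K(2); T(1) before K(2); C(2) before E(3); H(1) before Z(2); K(2) != A(3); D(1) != A(3); D(1) != K(2); Z(2) != A(3); U(3) != T(1); D = H = 1; max 3 per slot (cap 3).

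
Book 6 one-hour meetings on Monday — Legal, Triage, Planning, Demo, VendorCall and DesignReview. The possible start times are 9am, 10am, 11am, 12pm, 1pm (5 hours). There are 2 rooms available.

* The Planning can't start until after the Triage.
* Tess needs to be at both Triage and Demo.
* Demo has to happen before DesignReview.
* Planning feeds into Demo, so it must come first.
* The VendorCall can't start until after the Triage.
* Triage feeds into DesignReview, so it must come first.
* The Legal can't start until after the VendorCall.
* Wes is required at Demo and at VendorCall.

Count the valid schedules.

20

Splitting on Legal: it can be 11am (4), 12pm (7), 1pm (9). Listing each branch's schedules as (Triage, Planning, Demo, VendorCall, DesignReview):
Legal=11am: (9am,10am,11am,10am,12pm) (9am,10am,11am,10am,1pm) (9am,10am,12pm,10am,1pm) (9am,11am,12pm,10am,1pm) — 4.
Legal=12pm: (9am,10am,11am,10am,12pm) (9am,10am,11am,10am,1pm) (9am,10am,12pm,10am,1pm) (9am,10am,12pm,11am,1pm) (9am,11am,12pm,10am,1pm) (9am,11am,12pm,11am,1pm) (10am,11am,12pm,11am,1pm) — 7.
Legal=1pm: (9am,10am,11am,10am,12pm) (9am,10am,11am,10am,1pm) (9am,10am,11am,12pm,12pm) (9am,10am,11am,12pm,1pm) (9am,10am,12pm,10am,1pm) (9am,10am,12pm,11am,1pm) (9am,11am,12pm,10am,1pm) (9am,11am,12pm,11am,1pm) (10am,11am,12pm,11am,1pm) — 9.
Summing: 4 + 7 + 9 = 20.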